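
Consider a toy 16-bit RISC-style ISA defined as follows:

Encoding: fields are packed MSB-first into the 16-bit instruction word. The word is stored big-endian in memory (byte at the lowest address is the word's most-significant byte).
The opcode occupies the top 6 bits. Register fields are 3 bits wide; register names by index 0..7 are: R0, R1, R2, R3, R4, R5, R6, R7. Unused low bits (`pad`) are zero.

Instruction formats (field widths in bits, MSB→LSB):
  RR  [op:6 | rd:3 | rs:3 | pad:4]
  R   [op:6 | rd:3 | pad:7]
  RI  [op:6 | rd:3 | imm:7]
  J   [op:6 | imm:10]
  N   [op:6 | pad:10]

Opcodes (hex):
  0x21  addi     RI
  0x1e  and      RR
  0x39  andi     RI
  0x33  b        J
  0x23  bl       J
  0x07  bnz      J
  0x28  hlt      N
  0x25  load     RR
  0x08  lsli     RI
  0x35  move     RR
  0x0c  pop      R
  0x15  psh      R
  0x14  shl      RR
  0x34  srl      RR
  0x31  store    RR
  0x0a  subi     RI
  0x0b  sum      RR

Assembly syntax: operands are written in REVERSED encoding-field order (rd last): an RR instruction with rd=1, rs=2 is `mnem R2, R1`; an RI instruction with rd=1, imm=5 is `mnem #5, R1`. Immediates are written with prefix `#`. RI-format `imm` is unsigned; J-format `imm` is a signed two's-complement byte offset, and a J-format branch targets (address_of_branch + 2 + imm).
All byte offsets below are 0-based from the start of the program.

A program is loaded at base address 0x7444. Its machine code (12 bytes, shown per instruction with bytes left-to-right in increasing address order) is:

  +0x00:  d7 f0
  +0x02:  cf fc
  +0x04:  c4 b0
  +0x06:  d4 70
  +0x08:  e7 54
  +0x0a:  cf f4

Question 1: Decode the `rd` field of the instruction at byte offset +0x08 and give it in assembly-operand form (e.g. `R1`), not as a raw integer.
+0x08: e7 54 ⇒ word 0xe754 (big)
  top 6b → 0x39 → andi [RI]
  rd: (w>>7)&0x7=0x6 → R6
  imm: (w>>0)&0x7f=0x54 → #84

R6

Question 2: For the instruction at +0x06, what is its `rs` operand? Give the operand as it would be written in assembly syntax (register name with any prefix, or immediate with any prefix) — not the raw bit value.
+0x06: d4 70 ⇒ word 0xd470 (big)
  top 6b → 0x35 → move [RR]
  rd: (w>>7)&0x7=0x0 → R0
  rs: (w>>4)&0x7=0x7 → R7

R7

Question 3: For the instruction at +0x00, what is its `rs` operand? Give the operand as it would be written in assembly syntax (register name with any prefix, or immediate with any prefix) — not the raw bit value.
R7

[00] d7 f0 → 0xd7f0
  opcode bits[15:10]=0x35: move/RR
  [9:7] rd=7 = R7
  [6:4] rs=7 = R7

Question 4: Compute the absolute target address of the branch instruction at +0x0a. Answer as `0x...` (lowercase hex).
0x7444

off 0x0a: read cf f4 as big → 0xcff4
  op=0xcff4>>10=0x33 ⇒ b (J)
  [9:0] imm=1012 (s10→-12) = #-12
  target = base 0x7444 + off 0x0a + 2 + imm -12 = 0x7444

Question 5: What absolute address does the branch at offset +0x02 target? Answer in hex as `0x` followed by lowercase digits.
0x7444

[02] cf fc → 0xcffc
  top 6b → 0x33 → b [J]
  imm@[9:0]=0x3fc (s10→-4) ⇒ #-4
  target = base 0x7444 + off 0x02 + 2 + imm -4 = 0x7444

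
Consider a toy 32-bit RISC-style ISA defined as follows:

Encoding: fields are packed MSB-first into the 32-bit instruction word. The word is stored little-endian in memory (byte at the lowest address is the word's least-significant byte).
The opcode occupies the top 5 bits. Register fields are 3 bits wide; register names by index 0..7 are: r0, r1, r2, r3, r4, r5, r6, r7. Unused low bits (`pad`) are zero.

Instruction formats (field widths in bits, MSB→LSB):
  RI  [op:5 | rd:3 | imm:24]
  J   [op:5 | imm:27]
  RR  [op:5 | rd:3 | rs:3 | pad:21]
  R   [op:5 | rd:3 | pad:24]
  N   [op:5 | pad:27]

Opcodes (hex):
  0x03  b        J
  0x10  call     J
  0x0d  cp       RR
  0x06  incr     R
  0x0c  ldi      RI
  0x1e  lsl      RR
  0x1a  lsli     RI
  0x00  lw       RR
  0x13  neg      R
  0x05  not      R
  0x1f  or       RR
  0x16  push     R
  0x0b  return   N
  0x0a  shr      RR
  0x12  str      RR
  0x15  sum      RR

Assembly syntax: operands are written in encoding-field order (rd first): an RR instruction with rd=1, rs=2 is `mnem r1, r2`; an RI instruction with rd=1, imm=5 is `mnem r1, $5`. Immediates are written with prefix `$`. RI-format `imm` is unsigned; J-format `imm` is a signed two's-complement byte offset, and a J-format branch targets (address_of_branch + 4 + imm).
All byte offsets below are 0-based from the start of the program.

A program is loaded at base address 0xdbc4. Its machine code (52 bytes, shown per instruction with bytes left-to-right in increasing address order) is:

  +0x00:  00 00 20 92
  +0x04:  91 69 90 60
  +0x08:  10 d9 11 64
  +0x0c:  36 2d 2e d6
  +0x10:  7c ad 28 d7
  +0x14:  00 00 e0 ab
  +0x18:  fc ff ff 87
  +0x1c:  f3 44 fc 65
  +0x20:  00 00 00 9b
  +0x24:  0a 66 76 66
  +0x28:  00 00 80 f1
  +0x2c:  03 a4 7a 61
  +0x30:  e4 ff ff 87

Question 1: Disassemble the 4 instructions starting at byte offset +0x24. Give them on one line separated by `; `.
ldi r6, $7759370; lsl r1, r4; ldi r1, $8037379; call $-28

off 0x24: read 0a 66 76 66 as little → 0x6676660a
  top 5b → 0xc → ldi [RI]
  [26:24] rd=6 = r6
  [23:0] imm=7759370 = $7759370
off 0x28: read 00 00 80 f1 as little → 0xf1800000
  top 5b → 0x1e → lsl [RR]
  [26:24] rd=1 = r1
  [23:21] rs=4 = r4
off 0x2c: read 03 a4 7a 61 as little → 0x617aa403
  top 5b → 0xc → ldi [RI]
  [26:24] rd=1 = r1
  [23:0] imm=8037379 = $8037379
off 0x30: read e4 ff ff 87 as little → 0x87ffffe4
  top 5b → 0x10 → call [J]
  [26:0] imm=134217700 (s27→-28) = $-28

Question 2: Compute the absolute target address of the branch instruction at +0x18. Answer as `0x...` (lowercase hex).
0xdbdc

@+18  little-endian(fc ff ff 87) = 0x87fffffc
  top 5b → 0x10 → call [J]
  imm: (w>>0)&0x7ffffff=0x7fffffc (s27→-4) → $-4
  target = base 0xdbc4 + off 0x18 + 4 + imm -4 = 0xdbdc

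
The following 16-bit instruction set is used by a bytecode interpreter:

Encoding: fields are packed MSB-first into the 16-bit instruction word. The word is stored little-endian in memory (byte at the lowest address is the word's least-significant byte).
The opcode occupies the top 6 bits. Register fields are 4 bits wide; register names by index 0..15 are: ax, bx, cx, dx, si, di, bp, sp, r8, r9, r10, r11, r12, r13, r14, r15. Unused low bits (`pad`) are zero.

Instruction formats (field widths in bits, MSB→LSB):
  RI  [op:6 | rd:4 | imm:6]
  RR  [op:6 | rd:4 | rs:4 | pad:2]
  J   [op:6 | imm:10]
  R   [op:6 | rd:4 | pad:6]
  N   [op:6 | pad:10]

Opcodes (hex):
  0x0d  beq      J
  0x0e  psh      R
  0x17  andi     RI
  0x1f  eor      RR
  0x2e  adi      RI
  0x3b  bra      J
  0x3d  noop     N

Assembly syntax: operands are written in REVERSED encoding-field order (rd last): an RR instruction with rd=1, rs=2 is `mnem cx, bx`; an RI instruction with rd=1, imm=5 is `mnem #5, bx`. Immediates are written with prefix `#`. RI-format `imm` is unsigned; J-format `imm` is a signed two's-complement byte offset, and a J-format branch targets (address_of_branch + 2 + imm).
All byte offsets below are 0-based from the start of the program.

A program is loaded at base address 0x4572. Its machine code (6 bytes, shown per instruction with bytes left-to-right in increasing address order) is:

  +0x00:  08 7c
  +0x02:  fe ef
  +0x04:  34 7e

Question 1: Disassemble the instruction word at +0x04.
eor r13, r8

[04] 34 7e → 0x7e34
  opcode bits[15:10]=0x1f: eor/RR
  [9:6] rd=8 = r8
  [5:2] rs=13 = r13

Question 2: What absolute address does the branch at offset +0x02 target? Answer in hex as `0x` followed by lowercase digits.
0x4574

+0x02: fe ef ⇒ word 0xeffe (little)
  top 6b → 0x3b → bra [J]
  [9:0] imm=1022 (s10→-2) = #-2
  target = base 0x4572 + off 0x02 + 2 + imm -2 = 0x4574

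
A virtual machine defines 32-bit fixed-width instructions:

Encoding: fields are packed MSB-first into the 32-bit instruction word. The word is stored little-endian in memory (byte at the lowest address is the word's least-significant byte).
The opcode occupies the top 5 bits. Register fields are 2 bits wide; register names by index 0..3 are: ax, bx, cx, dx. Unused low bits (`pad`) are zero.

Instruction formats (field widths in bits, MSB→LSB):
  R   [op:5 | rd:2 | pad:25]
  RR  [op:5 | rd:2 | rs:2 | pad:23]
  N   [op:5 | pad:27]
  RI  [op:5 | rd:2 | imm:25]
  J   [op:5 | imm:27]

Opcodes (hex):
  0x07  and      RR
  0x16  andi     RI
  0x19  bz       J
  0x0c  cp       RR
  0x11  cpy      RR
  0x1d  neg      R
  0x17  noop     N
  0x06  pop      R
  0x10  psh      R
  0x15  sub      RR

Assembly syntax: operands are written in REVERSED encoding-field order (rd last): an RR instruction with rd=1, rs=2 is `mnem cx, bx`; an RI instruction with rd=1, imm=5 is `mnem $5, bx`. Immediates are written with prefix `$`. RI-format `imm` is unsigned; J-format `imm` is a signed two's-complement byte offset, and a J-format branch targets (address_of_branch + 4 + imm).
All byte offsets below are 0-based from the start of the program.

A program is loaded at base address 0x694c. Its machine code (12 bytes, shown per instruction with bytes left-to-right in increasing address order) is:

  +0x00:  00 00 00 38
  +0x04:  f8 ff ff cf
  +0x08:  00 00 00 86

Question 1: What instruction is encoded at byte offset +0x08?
psh dx

@+08  little-endian(00 00 00 86) = 0x86000000
  op=0x86000000>>27=0x10 ⇒ psh (R)
  rd: (w>>25)&0x3=0x3 → dx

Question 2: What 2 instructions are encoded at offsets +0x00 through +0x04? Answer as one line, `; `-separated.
and ax, ax; bz $-8

[00] 00 00 00 38 → 0x38000000
  opcode bits[31:27]=0x7: and/RR
  rd@[26:25]=0x0 ⇒ ax
  rs@[24:23]=0x0 ⇒ ax
[04] f8 ff ff cf → 0xcffffff8
  opcode bits[31:27]=0x19: bz/J
  imm@[26:0]=0x7fffff8 (s27→-8) ⇒ $-8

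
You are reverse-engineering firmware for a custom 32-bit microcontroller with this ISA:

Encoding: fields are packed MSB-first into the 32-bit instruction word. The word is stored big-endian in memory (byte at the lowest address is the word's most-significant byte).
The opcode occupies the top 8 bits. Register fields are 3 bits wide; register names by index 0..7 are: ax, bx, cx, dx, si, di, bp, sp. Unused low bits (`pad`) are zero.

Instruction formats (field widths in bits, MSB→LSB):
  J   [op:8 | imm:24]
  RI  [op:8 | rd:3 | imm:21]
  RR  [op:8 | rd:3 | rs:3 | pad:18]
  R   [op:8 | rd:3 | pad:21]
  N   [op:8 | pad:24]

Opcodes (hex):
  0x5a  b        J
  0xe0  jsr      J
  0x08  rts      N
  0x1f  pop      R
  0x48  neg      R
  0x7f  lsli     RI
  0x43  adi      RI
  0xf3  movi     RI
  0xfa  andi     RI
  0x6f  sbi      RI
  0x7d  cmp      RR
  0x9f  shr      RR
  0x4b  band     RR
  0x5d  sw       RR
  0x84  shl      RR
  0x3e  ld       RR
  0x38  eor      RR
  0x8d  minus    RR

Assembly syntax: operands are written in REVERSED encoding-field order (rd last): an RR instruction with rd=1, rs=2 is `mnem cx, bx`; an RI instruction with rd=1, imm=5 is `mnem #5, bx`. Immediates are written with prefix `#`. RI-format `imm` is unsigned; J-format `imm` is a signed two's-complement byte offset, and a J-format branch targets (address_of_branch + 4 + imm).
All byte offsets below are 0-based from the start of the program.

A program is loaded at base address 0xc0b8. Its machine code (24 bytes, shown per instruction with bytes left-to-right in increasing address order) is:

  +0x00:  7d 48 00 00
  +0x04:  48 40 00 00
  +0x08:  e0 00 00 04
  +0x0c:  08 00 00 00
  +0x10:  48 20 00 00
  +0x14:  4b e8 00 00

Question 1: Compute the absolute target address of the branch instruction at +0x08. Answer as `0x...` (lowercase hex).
0xc0c8

[08] e0 00 00 04 → 0xe0000004
  opcode bits[31:24]=0xe0: jsr/J
  [23:0] imm=4 = #4
  target = base 0xc0b8 + off 0x08 + 4 + imm 4 = 0xc0c8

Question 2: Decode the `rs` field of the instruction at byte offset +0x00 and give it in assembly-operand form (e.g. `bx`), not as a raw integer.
[00] 7d 48 00 00 → 0x7d480000
  opcode bits[31:24]=0x7d: cmp/RR
  rd: (w>>21)&0x7=0x2 → cx
  rs: (w>>18)&0x7=0x2 → cx

cx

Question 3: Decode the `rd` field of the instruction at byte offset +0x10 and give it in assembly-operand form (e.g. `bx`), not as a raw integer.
[10] 48 20 00 00 → 0x48200000
  op=0x48200000>>24=0x48 ⇒ neg (R)
  rd@[23:21]=0x1 ⇒ bx

bx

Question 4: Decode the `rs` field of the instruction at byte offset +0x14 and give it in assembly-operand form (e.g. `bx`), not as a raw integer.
@+14  big-endian(4b e8 00 00) = 0x4be80000
  opcode bits[31:24]=0x4b: band/RR
  [23:21] rd=7 = sp
  [20:18] rs=2 = cx

cx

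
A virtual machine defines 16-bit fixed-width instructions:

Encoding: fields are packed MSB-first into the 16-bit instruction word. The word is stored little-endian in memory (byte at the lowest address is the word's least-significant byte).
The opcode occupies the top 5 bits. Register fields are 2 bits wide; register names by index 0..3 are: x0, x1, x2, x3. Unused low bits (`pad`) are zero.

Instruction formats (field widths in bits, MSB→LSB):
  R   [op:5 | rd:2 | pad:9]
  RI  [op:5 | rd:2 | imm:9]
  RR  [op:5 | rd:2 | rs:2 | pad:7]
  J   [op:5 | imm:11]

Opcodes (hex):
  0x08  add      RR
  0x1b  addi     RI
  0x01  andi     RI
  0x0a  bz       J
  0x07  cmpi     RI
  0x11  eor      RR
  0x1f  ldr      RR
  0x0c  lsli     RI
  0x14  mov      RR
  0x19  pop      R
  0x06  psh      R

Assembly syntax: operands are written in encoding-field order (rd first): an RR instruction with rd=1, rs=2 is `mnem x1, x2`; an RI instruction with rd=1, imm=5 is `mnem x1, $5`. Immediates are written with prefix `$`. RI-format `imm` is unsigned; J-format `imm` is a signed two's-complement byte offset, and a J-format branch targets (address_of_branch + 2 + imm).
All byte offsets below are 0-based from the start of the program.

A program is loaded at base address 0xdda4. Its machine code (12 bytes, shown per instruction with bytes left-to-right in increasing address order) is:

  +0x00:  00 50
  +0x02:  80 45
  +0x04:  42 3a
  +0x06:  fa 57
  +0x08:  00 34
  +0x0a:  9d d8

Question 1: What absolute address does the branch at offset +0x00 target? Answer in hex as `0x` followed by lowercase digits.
@+00  little-endian(00 50) = 0x5000
  opcode bits[15:11]=0xa: bz/J
  imm@[10:0]=0x0 ⇒ $0
  target = base 0xdda4 + off 0x00 + 2 + imm 0 = 0xdda6

0xdda6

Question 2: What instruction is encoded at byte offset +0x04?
cmpi x1, $66

off 0x04: read 42 3a as little → 0x3a42
  op=0x3a42>>11=0x7 ⇒ cmpi (RI)
  [10:9] rd=1 = x1
  [8:0] imm=66 = $66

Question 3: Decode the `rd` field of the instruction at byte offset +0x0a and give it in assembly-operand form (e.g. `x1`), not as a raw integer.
x0

[0a] 9d d8 → 0xd89d
  top 5b → 0x1b → addi [RI]
  rd: (w>>9)&0x3=0x0 → x0
  imm: (w>>0)&0x1ff=0x9d → $157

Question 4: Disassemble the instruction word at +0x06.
@+06  little-endian(fa 57) = 0x57fa
  op=0x57fa>>11=0xa ⇒ bz (J)
  imm@[10:0]=0x7fa (s11→-6) ⇒ $-6

bz $-6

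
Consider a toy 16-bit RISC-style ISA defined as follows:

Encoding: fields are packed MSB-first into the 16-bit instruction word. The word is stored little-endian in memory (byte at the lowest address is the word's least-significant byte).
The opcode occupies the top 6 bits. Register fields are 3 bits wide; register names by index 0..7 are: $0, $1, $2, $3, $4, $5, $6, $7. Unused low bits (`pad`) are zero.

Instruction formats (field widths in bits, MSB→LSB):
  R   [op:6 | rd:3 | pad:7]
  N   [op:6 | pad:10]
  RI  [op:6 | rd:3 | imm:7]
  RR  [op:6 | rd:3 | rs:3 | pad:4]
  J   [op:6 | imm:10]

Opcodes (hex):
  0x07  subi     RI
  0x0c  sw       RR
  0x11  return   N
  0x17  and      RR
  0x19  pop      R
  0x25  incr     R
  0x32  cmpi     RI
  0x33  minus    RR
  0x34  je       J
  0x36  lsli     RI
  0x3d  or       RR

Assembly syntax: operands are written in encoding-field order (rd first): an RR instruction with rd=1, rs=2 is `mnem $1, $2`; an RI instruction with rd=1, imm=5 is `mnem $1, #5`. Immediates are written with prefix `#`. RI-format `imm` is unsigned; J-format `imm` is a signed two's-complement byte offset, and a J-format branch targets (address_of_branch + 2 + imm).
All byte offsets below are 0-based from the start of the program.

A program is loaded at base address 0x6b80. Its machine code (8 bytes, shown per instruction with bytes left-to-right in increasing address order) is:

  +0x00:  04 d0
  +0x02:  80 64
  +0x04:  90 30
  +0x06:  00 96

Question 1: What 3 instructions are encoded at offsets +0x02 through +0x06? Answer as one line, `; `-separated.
pop $1; sw $1, $1; incr $4

@+02  little-endian(80 64) = 0x6480
  top 6b → 0x19 → pop [R]
  [9:7] rd=1 = $1
@+04  little-endian(90 30) = 0x3090
  top 6b → 0xc → sw [RR]
  [9:7] rd=1 = $1
  [6:4] rs=1 = $1
@+06  little-endian(00 96) = 0x9600
  top 6b → 0x25 → incr [R]
  [9:7] rd=4 = $4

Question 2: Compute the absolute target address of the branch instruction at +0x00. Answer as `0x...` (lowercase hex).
0x6b86

+0x00: 04 d0 ⇒ word 0xd004 (little)
  opcode bits[15:10]=0x34: je/J
  imm: (w>>0)&0x3ff=0x4 → #4
  target = base 0x6b80 + off 0x00 + 2 + imm 4 = 0x6b86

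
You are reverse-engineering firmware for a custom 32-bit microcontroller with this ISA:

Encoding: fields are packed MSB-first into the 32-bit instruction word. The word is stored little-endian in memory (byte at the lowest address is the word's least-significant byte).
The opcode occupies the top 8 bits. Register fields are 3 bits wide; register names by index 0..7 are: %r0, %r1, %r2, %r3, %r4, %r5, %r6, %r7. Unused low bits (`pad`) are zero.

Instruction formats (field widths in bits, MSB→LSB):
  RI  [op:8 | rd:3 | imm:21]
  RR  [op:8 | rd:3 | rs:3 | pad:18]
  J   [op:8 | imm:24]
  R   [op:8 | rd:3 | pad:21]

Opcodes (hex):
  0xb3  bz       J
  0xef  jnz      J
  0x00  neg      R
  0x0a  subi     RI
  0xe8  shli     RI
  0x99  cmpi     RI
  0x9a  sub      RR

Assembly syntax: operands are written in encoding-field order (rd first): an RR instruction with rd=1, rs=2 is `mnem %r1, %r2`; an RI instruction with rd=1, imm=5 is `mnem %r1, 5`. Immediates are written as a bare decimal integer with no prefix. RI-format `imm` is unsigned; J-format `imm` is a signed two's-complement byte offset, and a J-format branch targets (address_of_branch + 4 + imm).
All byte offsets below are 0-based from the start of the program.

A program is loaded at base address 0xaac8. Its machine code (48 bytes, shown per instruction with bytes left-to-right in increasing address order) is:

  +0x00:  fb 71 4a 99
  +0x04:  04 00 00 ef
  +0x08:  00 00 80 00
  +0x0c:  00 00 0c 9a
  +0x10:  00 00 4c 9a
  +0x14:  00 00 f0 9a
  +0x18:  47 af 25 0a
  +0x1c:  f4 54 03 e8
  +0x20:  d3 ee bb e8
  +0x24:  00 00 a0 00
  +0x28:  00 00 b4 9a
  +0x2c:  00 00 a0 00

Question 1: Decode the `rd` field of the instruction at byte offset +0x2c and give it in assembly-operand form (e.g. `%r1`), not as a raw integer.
%r5

+0x2c: 00 00 a0 00 ⇒ word 0x00a00000 (little)
  top 8b → 0x0 → neg [R]
  rd: (w>>21)&0x7=0x5 → %r5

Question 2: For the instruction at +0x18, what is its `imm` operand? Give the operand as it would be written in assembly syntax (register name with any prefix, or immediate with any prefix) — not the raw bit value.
@+18  little-endian(47 af 25 0a) = 0x0a25af47
  top 8b → 0xa → subi [RI]
  rd@[23:21]=0x1 ⇒ %r1
  imm@[20:0]=0x5af47 ⇒ 372551

372551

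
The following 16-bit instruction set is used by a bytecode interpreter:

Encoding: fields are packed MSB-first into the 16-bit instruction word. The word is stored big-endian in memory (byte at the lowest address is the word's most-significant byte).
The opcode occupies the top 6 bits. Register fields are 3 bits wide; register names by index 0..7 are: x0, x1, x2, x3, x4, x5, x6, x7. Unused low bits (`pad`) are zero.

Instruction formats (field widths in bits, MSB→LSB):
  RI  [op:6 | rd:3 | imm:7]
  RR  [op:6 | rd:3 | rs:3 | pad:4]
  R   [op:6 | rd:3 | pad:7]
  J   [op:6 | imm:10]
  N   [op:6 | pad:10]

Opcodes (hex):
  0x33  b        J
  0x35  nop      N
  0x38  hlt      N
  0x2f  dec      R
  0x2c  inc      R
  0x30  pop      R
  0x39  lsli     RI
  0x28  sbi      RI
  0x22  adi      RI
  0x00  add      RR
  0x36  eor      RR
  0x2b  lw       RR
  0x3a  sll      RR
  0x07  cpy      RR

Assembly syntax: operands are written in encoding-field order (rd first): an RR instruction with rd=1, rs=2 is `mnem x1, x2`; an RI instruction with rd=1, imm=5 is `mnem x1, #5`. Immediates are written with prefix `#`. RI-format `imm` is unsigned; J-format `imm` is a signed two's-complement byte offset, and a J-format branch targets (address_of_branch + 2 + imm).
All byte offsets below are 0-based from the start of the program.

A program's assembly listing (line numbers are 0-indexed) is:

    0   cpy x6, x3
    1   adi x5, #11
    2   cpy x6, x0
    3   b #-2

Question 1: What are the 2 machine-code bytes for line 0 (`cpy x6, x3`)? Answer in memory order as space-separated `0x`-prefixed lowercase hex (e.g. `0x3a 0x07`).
0x1f 0x30

L0: cpy op=0x7:6|rd=6:3|rs=3:3|pad=0:4 ⇒ 0x1f30 ⇒ big 1f 30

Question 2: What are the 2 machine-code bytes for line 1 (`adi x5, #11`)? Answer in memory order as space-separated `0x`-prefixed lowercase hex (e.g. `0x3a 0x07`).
line 1 (adi): pack op=0x22:6|rd=5:3|imm=11:7 = 0x8a8b; big→ 8a 8b

0x8a 0x8b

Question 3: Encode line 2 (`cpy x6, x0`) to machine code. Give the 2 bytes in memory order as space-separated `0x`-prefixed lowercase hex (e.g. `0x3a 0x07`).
2. cpy fields op=0x7:6|rd=6:3|rs=0:3|pad=0:4 → word 1f00h → 1f 00

0x1f 0x00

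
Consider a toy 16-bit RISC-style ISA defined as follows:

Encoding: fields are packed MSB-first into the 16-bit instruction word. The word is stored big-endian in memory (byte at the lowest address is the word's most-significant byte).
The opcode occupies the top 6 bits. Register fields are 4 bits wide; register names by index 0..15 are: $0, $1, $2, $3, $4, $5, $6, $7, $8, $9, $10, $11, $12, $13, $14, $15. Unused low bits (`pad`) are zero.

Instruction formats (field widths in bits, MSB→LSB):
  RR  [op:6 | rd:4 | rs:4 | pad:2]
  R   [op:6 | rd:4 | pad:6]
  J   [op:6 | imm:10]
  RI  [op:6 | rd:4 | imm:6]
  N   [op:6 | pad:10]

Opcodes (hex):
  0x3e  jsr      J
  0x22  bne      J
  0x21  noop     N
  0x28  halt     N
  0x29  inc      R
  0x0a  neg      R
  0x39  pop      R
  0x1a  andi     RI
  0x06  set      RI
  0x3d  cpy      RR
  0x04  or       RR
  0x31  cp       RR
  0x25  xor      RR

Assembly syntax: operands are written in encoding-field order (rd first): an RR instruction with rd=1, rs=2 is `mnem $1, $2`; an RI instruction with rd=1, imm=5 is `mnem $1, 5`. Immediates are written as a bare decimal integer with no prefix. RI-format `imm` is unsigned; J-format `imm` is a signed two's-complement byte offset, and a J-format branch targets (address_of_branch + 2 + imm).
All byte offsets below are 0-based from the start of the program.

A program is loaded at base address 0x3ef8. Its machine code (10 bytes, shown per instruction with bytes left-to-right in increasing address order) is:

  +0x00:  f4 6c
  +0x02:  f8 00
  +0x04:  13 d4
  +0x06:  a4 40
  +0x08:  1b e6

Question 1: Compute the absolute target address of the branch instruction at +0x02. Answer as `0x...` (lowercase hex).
0x3efc

[02] f8 00 → 0xf800
  opcode bits[15:10]=0x3e: jsr/J
  imm: (w>>0)&0x3ff=0x0 → 0
  target = base 0x3ef8 + off 0x02 + 2 + imm 0 = 0x3efc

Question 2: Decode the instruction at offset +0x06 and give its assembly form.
inc $1

[06] a4 40 → 0xa440
  op=0xa440>>10=0x29 ⇒ inc (R)
  rd: (w>>6)&0xf=0x1 → $1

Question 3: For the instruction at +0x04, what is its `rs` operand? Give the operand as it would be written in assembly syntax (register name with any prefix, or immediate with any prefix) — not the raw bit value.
@+04  big-endian(13 d4) = 0x13d4
  opcode bits[15:10]=0x4: or/RR
  [9:6] rd=15 = $15
  [5:2] rs=5 = $5

$5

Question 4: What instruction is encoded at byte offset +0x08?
[08] 1b e6 → 0x1be6
  opcode bits[15:10]=0x6: set/RI
  [9:6] rd=15 = $15
  [5:0] imm=38 = 38

set $15, 38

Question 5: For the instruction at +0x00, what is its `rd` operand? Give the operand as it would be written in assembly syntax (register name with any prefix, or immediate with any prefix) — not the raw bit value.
$1

[00] f4 6c → 0xf46c
  top 6b → 0x3d → cpy [RR]
  rd@[9:6]=0x1 ⇒ $1
  rs@[5:2]=0xb ⇒ $11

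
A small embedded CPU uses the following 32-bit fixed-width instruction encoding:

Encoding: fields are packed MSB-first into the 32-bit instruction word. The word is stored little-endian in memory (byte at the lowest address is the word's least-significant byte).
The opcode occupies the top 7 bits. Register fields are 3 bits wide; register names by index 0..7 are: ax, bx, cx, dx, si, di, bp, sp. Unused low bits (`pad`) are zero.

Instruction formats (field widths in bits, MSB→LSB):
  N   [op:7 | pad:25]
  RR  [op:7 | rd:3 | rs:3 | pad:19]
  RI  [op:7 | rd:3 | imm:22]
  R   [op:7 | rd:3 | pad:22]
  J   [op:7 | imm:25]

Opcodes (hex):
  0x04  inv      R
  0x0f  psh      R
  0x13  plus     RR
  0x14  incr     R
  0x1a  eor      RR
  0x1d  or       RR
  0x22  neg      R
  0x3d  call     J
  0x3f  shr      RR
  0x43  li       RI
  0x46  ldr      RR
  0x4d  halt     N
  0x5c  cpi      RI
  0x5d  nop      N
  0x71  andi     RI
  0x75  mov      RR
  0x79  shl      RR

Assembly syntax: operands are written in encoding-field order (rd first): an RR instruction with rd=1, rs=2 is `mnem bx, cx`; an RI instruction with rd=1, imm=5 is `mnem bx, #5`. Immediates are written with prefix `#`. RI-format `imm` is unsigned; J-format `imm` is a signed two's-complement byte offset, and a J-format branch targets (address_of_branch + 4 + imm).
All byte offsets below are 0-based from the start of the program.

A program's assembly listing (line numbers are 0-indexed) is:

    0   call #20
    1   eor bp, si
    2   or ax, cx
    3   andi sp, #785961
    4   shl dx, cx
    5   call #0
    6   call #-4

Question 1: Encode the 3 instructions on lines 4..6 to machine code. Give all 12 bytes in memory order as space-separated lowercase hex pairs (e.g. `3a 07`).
00 00 d0 f2 00 00 00 7a fc ff ff 7b

4. shl fields op=0x79:7|rd=3:3|rs=2:3|pad=0:19 → word f2d00000h → 00 00 d0 f2
5. call fields op=0x3d:7|imm=0:25 → word 7a000000h → 00 00 00 7a
6. call fields op=0x3d:7|imm=-4:25 → word 7bfffffch → fc ff ff 7b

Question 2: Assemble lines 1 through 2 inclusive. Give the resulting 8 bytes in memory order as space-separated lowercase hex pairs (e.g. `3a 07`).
1. eor fields op=0x1a:7|rd=6:3|rs=4:3|pad=0:19 → word 35a00000h → 00 00 a0 35
2. or fields op=0x1d:7|rd=0:3|rs=2:3|pad=0:19 → word 3a100000h → 00 00 10 3a

00 00 a0 35 00 00 10 3a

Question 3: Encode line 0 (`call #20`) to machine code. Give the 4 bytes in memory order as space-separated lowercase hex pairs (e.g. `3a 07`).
line 0 (call): pack op=0x3d:7|imm=20:25 = 0x7a000014; little→ 14 00 00 7a

14 00 00 7a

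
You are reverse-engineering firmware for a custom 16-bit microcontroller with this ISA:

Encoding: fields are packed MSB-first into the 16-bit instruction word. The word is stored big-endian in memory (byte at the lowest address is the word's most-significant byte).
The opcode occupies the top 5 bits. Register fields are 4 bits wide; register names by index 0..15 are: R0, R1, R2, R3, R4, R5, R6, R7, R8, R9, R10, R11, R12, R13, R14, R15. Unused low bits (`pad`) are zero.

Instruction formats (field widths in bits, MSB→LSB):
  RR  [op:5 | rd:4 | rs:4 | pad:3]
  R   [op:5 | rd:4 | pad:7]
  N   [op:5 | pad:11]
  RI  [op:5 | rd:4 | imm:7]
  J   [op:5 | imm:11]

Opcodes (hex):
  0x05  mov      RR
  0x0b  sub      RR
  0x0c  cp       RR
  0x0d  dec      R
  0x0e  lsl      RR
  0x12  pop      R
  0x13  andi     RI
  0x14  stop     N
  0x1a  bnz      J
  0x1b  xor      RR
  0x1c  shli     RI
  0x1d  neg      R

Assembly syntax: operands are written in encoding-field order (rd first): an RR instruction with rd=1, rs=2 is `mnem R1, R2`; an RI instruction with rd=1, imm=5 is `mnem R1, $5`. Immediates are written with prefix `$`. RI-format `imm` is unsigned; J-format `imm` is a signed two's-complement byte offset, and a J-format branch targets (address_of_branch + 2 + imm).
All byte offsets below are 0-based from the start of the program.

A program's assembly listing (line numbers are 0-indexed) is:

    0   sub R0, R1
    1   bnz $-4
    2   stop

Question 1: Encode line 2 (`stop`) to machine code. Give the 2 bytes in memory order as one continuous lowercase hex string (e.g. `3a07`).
a000

line 2 (stop): pack op=0x14:5|pad=0:11 = 0xa000; big→ a0 00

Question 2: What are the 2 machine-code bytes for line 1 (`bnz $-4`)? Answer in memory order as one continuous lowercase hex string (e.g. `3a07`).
d7fc

1. bnz fields op=0x1a:5|imm=-4:11 → word d7fch → d7 fc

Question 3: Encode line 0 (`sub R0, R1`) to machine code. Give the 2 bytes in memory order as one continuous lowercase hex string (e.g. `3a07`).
line 0 (sub): pack op=0xb:5|rd=0:4|rs=1:4|pad=0:3 = 0x5808; big→ 58 08

5808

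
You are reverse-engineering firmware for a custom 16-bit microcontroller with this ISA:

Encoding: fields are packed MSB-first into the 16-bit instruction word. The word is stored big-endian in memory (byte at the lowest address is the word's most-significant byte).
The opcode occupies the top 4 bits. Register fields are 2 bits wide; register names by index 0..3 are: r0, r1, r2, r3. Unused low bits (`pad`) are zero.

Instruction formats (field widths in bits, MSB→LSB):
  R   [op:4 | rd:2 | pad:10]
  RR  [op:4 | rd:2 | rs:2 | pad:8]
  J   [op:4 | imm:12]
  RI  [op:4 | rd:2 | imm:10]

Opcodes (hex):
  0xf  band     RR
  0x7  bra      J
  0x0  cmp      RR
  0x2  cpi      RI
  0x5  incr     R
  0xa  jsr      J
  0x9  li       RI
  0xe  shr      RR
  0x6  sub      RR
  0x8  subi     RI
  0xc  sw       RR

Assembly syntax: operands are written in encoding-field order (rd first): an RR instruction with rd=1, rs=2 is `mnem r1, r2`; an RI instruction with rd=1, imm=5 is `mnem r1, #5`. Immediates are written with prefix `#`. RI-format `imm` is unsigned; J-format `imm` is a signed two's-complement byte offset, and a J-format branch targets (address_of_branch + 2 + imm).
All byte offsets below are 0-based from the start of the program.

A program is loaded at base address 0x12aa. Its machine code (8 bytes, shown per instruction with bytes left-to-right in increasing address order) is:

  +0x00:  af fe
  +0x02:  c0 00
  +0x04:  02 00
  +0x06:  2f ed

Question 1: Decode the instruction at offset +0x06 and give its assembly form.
@+06  big-endian(2f ed) = 0x2fed
  op=0x2fed>>12=0x2 ⇒ cpi (RI)
  rd: (w>>10)&0x3=0x3 → r3
  imm: (w>>0)&0x3ff=0x3ed → #1005

cpi r3, #1005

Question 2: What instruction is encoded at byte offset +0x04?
cmp r0, r2

+0x04: 02 00 ⇒ word 0x0200 (big)
  top 4b → 0x0 → cmp [RR]
  rd: (w>>10)&0x3=0x0 → r0
  rs: (w>>8)&0x3=0x2 → r2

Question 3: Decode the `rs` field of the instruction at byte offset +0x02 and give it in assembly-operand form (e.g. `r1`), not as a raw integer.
@+02  big-endian(c0 00) = 0xc000
  opcode bits[15:12]=0xc: sw/RR
  [11:10] rd=0 = r0
  [9:8] rs=0 = r0

r0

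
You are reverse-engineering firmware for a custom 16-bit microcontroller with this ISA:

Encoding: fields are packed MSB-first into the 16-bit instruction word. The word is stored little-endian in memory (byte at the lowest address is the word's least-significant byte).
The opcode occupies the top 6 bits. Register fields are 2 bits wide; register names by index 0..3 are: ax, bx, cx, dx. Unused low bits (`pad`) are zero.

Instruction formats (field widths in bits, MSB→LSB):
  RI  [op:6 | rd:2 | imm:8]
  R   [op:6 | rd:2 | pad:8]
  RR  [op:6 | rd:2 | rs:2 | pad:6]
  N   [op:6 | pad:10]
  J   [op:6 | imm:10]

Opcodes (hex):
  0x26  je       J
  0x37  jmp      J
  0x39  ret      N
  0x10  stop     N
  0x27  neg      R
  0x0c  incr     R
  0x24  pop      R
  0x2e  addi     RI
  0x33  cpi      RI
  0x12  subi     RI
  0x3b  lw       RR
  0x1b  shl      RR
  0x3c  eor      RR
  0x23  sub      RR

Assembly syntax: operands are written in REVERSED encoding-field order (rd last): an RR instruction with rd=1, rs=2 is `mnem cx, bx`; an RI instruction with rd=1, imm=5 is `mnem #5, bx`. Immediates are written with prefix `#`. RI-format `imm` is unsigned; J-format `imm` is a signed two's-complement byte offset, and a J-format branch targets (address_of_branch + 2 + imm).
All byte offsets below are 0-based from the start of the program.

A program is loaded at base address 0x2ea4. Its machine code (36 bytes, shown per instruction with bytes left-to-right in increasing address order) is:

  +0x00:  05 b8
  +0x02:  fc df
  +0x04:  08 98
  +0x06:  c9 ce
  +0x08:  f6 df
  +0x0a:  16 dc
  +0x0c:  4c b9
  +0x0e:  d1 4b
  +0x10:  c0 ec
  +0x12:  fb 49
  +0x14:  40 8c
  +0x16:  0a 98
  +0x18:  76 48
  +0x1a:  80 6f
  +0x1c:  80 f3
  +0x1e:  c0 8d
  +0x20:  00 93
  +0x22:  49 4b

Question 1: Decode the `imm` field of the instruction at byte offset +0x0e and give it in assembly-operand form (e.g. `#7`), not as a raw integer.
off 0x0e: read d1 4b as little → 0x4bd1
  top 6b → 0x12 → subi [RI]
  rd: (w>>8)&0x3=0x3 → dx
  imm: (w>>0)&0xff=0xd1 → #209

#209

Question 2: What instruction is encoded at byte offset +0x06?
+0x06: c9 ce ⇒ word 0xcec9 (little)
  opcode bits[15:10]=0x33: cpi/RI
  rd@[9:8]=0x2 ⇒ cx
  imm@[7:0]=0xc9 ⇒ #201

cpi #201, cx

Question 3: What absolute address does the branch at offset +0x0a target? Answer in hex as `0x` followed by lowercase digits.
0x2ec6

off 0x0a: read 16 dc as little → 0xdc16
  top 6b → 0x37 → jmp [J]
  imm: (w>>0)&0x3ff=0x16 → #22
  target = base 0x2ea4 + off 0x0a + 2 + imm 22 = 0x2ec6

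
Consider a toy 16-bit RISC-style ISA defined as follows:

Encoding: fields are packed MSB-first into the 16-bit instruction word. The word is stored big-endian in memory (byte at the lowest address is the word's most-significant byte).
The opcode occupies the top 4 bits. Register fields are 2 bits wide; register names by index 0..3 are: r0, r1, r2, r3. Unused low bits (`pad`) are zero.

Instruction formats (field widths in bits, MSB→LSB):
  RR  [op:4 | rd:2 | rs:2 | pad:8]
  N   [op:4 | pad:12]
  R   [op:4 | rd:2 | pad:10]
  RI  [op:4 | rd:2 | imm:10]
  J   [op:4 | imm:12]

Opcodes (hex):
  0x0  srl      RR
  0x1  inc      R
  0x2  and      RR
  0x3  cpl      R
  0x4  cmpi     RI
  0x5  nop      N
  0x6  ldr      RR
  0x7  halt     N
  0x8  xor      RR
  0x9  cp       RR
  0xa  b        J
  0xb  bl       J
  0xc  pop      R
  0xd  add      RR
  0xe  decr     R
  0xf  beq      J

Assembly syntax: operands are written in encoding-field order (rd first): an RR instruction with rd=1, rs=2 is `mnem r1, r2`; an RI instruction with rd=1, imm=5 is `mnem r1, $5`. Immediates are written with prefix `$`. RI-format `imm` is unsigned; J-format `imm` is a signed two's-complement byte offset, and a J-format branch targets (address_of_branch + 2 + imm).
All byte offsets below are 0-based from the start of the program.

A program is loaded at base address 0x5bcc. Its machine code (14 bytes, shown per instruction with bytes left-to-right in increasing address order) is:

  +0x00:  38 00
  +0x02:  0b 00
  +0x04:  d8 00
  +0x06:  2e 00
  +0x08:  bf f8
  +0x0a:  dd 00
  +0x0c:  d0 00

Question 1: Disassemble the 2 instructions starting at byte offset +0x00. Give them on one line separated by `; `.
@+00  big-endian(38 00) = 0x3800
  op=0x3800>>12=0x3 ⇒ cpl (R)
  rd: (w>>10)&0x3=0x2 → r2
@+02  big-endian(0b 00) = 0x0b00
  op=0x0b00>>12=0x0 ⇒ srl (RR)
  rd: (w>>10)&0x3=0x2 → r2
  rs: (w>>8)&0x3=0x3 → r3

cpl r2; srl r2, r3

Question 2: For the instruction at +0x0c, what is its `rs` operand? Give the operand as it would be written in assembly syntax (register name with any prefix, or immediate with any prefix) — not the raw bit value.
off 0x0c: read d0 00 as big → 0xd000
  opcode bits[15:12]=0xd: add/RR
  rd: (w>>10)&0x3=0x0 → r0
  rs: (w>>8)&0x3=0x0 → r0

r0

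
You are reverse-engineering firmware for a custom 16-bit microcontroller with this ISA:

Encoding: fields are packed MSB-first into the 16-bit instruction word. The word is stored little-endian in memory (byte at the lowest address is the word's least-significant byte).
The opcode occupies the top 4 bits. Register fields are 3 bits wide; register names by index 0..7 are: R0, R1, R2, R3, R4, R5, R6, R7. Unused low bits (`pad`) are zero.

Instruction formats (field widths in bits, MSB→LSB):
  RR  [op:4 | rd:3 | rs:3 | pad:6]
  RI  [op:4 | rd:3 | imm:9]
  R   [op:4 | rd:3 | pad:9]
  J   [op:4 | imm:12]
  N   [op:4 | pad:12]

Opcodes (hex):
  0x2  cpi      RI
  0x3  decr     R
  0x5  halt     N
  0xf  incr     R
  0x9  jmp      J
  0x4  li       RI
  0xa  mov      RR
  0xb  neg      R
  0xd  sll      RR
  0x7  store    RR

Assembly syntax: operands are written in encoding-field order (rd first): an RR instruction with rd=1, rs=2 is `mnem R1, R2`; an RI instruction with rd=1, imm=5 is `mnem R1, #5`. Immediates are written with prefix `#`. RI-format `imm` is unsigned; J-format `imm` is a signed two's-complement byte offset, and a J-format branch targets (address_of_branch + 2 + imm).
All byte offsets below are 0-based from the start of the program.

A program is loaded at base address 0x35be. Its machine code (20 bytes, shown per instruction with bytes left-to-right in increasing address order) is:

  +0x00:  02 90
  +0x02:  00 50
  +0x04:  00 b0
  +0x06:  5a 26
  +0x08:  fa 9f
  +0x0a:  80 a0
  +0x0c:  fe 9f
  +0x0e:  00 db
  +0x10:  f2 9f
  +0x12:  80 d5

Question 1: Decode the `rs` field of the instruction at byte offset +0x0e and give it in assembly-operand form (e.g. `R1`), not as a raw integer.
R4

off 0x0e: read 00 db as little → 0xdb00
  op=0xdb00>>12=0xd ⇒ sll (RR)
  [11:9] rd=5 = R5
  [8:6] rs=4 = R4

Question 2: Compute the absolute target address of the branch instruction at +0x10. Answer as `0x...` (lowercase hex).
0x35c2

+0x10: f2 9f ⇒ word 0x9ff2 (little)
  opcode bits[15:12]=0x9: jmp/J
  imm: (w>>0)&0xfff=0xff2 (s12→-14) → #-14
  target = base 0x35be + off 0x10 + 2 + imm -14 = 0x35c2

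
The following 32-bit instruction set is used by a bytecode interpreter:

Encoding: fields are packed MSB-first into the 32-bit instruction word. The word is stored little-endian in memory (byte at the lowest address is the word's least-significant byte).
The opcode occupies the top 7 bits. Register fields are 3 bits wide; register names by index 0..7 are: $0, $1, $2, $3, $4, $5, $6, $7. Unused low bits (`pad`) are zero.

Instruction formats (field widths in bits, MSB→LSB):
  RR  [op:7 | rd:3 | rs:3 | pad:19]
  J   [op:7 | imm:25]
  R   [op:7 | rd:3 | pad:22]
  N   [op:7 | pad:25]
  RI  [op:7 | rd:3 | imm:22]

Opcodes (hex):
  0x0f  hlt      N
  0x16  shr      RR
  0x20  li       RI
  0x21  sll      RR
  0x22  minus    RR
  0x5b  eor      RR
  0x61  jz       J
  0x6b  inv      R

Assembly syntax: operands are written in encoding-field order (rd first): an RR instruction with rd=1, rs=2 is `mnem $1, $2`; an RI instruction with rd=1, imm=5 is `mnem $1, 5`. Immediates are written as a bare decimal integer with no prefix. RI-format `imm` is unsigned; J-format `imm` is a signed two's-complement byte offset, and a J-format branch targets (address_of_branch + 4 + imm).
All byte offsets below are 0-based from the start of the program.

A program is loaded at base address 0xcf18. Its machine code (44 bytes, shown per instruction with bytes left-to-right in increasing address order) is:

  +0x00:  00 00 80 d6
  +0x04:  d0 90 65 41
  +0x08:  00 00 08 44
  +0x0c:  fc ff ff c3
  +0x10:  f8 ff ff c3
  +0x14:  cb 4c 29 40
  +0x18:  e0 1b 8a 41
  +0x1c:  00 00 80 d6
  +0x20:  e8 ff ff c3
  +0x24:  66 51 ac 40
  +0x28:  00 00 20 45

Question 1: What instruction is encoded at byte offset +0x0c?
jz -4

[0c] fc ff ff c3 → 0xc3fffffc
  opcode bits[31:25]=0x61: jz/J
  imm: (w>>0)&0x1ffffff=0x1fffffc (s25→-4) → -4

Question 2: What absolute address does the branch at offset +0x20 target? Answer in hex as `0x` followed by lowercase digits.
0xcf24

+0x20: e8 ff ff c3 ⇒ word 0xc3ffffe8 (little)
  top 7b → 0x61 → jz [J]
  [24:0] imm=33554408 (s25→-24) = -24
  target = base 0xcf18 + off 0x20 + 4 + imm -24 = 0xcf24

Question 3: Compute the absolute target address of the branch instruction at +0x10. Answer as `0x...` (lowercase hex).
0xcf24

@+10  little-endian(f8 ff ff c3) = 0xc3fffff8
  top 7b → 0x61 → jz [J]
  imm@[24:0]=0x1fffff8 (s25→-8) ⇒ -8
  target = base 0xcf18 + off 0x10 + 4 + imm -8 = 0xcf24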